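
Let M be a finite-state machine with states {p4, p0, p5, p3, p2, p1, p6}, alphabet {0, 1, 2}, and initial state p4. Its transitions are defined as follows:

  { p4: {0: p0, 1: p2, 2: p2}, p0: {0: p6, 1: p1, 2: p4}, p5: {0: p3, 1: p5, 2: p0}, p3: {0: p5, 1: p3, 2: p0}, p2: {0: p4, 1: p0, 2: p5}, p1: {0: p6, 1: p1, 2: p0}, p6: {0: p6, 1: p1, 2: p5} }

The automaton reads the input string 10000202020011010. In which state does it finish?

Trace: p4 -1-> p2 -0-> p4 -0-> p0 -0-> p6 -0-> p6 -2-> p5 -0-> p3 -2-> p0 -0-> p6 -2-> p5 -0-> p3 -0-> p5 -1-> p5 -1-> p5 -0-> p3 -1-> p3 -0-> p5

p5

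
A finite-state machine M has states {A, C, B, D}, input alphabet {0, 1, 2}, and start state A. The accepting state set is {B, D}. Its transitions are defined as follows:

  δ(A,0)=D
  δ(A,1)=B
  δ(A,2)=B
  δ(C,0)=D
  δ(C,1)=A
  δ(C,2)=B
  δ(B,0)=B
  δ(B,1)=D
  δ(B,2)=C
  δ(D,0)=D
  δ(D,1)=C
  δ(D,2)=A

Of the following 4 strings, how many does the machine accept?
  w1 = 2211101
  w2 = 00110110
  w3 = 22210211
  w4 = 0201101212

w1: A → B → C → A → B → D → D → C  → end C, rejected
w2: A → D → D → C → A → D → C → A → D  → end D, accepted
w3: A → B → C → B → D → D → A → B → D  → end D, accepted
w4: A → D → A → D → C → A → D → C → B → D → A  → end A, rejected

2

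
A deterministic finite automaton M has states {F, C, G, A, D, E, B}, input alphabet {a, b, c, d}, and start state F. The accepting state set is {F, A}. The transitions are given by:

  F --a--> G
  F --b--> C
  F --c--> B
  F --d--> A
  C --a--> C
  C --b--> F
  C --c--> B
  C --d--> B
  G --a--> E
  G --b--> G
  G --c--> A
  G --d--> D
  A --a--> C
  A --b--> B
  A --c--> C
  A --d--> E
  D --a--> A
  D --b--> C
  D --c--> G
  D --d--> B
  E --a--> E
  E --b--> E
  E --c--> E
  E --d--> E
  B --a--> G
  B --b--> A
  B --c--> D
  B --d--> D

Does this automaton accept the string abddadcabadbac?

Trace: F -a-> G -b-> G -d-> D -d-> B -a-> G -d-> D -c-> G -a-> E -b-> E -a-> E -d-> E -b-> E -a-> E -c-> E
End state E is not accepting.

No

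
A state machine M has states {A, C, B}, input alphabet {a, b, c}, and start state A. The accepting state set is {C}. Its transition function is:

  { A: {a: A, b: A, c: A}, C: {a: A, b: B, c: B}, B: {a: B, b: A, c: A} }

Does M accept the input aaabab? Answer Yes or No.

A → A → A → A → A → A → A
End state A is not accepting.

No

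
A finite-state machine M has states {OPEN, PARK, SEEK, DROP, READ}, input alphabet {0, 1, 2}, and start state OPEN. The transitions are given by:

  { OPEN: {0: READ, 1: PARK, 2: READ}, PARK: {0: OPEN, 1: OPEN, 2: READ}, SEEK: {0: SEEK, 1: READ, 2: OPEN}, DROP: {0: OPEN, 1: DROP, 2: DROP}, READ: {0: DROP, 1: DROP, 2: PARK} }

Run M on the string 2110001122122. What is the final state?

OPEN → READ → DROP → DROP → OPEN → READ → DROP → DROP → DROP → DROP → DROP → DROP → DROP → DROP

DROP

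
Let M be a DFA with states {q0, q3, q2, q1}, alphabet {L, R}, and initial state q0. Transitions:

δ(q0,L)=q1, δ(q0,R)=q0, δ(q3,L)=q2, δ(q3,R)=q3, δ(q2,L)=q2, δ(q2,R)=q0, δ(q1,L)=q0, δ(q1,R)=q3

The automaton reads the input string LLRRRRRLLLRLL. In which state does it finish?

q0 → q1 → q0 → q0 → q0 → q0 → q0 → q0 → q1 → q0 → q1 → q3 → q2 → q2

q2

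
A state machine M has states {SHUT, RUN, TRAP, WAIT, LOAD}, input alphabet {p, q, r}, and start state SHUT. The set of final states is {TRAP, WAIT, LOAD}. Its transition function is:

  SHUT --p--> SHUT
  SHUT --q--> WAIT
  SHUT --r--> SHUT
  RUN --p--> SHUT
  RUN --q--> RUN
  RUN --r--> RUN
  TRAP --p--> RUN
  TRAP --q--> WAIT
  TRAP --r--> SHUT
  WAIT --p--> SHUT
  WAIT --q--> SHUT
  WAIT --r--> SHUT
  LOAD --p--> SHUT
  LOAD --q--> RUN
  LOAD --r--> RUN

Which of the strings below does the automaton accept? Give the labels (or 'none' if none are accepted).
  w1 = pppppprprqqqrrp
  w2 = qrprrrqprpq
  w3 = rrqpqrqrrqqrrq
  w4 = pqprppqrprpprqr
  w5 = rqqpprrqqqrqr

w1: Trace: SHUT -p-> SHUT -p-> SHUT -p-> SHUT -p-> SHUT -p-> SHUT -p-> SHUT -r-> SHUT -p-> SHUT -r-> SHUT -q-> WAIT -q-> SHUT -q-> WAIT -r-> SHUT -r-> SHUT -p-> SHUT  → end SHUT, rejected
w2: Trace: SHUT -q-> WAIT -r-> SHUT -p-> SHUT -r-> SHUT -r-> SHUT -r-> SHUT -q-> WAIT -p-> SHUT -r-> SHUT -p-> SHUT -q-> WAIT  → end WAIT, accepted
w3: Trace: SHUT -r-> SHUT -r-> SHUT -q-> WAIT -p-> SHUT -q-> WAIT -r-> SHUT -q-> WAIT -r-> SHUT -r-> SHUT -q-> WAIT -q-> SHUT -r-> SHUT -r-> SHUT -q-> WAIT  → end WAIT, accepted
w4: Trace: SHUT -p-> SHUT -q-> WAIT -p-> SHUT -r-> SHUT -p-> SHUT -p-> SHUT -q-> WAIT -r-> SHUT -p-> SHUT -r-> SHUT -p-> SHUT -p-> SHUT -r-> SHUT -q-> WAIT -r-> SHUT  → end SHUT, rejected
w5: Trace: SHUT -r-> SHUT -q-> WAIT -q-> SHUT -p-> SHUT -p-> SHUT -r-> SHUT -r-> SHUT -q-> WAIT -q-> SHUT -q-> WAIT -r-> SHUT -q-> WAIT -r-> SHUT  → end SHUT, rejected

w2, w3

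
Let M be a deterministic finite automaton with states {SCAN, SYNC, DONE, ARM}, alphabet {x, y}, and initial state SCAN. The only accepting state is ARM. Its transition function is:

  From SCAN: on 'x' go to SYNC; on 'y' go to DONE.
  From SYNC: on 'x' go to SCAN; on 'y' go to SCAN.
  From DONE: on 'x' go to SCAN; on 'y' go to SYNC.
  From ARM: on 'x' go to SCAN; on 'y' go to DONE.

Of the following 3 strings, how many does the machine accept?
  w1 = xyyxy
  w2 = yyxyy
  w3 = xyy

0

w1: Trace: SCAN -x-> SYNC -y-> SCAN -y-> DONE -x-> SCAN -y-> DONE  → end DONE, rejected
w2: Trace: SCAN -y-> DONE -y-> SYNC -x-> SCAN -y-> DONE -y-> SYNC  → end SYNC, rejected
w3: Trace: SCAN -x-> SYNC -y-> SCAN -y-> DONE  → end DONE, rejected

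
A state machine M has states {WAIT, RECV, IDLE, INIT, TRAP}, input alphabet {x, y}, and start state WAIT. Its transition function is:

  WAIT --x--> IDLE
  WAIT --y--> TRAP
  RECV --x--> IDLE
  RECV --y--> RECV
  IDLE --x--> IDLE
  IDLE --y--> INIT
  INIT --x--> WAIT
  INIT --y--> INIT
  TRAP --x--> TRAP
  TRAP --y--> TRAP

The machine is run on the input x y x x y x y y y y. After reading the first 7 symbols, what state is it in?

WAIT → IDLE → INIT → WAIT → IDLE → INIT → WAIT → TRAP
After 7 symbols: TRAP.

TRAP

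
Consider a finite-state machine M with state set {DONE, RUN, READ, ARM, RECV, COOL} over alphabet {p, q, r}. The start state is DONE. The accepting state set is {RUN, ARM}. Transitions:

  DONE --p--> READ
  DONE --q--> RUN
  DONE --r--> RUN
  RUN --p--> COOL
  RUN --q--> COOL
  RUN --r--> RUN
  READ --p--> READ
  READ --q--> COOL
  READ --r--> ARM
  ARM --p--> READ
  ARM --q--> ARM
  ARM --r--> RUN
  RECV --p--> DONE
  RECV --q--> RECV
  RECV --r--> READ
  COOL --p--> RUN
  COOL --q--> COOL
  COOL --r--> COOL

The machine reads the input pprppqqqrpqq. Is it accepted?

No

DONE → READ → READ → ARM → READ → READ → COOL → COOL → COOL → COOL → RUN → COOL → COOL
End state COOL is not accepting.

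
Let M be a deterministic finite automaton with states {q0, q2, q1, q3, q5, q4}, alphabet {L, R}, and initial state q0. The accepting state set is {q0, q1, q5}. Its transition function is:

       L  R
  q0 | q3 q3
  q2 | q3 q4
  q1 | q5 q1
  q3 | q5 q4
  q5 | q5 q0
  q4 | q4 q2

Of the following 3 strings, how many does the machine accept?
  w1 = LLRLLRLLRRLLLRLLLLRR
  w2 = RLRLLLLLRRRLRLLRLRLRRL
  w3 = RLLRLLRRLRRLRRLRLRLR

0

w1: Trace: q0 -L-> q3 -L-> q5 -R-> q0 -L-> q3 -L-> q5 -R-> q0 -L-> q3 -L-> q5 -R-> q0 -R-> q3 -L-> q5 -L-> q5 -L-> q5 -R-> q0 -L-> q3 -L-> q5 -L-> q5 -L-> q5 -R-> q0 -R-> q3  → end q3, rejected
w2: Trace: q0 -R-> q3 -L-> q5 -R-> q0 -L-> q3 -L-> q5 -L-> q5 -L-> q5 -L-> q5 -R-> q0 -R-> q3 -R-> q4 -L-> q4 -R-> q2 -L-> q3 -L-> q5 -R-> q0 -L-> q3 -R-> q4 -L-> q4 -R-> q2 -R-> q4 -L-> q4  → end q4, rejected
w3: Trace: q0 -R-> q3 -L-> q5 -L-> q5 -R-> q0 -L-> q3 -L-> q5 -R-> q0 -R-> q3 -L-> q5 -R-> q0 -R-> q3 -L-> q5 -R-> q0 -R-> q3 -L-> q5 -R-> q0 -L-> q3 -R-> q4 -L-> q4 -R-> q2  → end q2, rejected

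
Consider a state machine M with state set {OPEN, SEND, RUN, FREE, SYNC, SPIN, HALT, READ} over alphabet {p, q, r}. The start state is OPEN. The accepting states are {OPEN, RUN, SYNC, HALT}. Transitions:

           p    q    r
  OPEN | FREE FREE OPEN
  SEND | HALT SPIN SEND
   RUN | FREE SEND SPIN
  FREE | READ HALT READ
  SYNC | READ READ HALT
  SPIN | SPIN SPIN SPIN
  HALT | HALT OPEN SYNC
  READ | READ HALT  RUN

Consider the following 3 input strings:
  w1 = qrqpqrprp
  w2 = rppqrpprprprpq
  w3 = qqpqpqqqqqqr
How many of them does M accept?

1

w1: OPEN → FREE → READ → HALT → HALT → OPEN → OPEN → FREE → READ → READ  → end READ, rejected
w2: OPEN → OPEN → FREE → READ → HALT → SYNC → READ → READ → RUN → FREE → READ → READ → RUN → FREE → HALT  → end HALT, accepted
w3: OPEN → FREE → HALT → HALT → OPEN → FREE → HALT → OPEN → FREE → HALT → OPEN → FREE → READ  → end READ, rejected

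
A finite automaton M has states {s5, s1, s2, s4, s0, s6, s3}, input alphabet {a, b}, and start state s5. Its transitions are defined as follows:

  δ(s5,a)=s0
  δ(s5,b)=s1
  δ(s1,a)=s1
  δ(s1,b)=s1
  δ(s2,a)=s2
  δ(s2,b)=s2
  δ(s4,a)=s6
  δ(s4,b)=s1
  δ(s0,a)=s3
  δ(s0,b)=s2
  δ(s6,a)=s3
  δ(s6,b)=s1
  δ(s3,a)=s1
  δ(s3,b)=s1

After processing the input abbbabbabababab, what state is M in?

s2

start at s5
read 'a': s5 → s0
read 'b': s0 → s2
read 'b': s2 → s2
read 'b': s2 → s2
read 'a': s2 → s2
read 'b': s2 → s2
read 'b': s2 → s2
read 'a': s2 → s2
read 'b': s2 → s2
read 'a': s2 → s2
read 'b': s2 → s2
read 'a': s2 → s2
read 'b': s2 → s2
read 'a': s2 → s2
read 'b': s2 → s2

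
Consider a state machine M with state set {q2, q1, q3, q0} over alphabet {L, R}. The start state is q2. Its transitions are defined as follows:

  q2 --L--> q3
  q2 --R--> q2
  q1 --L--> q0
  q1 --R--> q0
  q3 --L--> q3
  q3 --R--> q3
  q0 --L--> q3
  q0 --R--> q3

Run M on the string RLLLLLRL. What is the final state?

q3

Trace: q2 -R-> q2 -L-> q3 -L-> q3 -L-> q3 -L-> q3 -L-> q3 -R-> q3 -L-> q3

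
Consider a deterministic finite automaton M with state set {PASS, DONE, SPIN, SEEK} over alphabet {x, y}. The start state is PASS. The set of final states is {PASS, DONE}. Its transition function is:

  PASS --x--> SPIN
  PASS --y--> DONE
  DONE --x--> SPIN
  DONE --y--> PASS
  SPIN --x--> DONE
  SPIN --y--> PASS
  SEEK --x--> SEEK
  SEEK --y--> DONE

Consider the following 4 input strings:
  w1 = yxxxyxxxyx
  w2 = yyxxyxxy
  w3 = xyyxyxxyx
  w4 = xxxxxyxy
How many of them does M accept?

w1: PASS → DONE → SPIN → DONE → SPIN → PASS → SPIN → DONE → SPIN → PASS → SPIN  → end SPIN, rejected
w2: PASS → DONE → PASS → SPIN → DONE → PASS → SPIN → DONE → PASS  → end PASS, accepted
w3: PASS → SPIN → PASS → DONE → SPIN → PASS → SPIN → DONE → PASS → SPIN  → end SPIN, rejected
w4: PASS → SPIN → DONE → SPIN → DONE → SPIN → PASS → SPIN → PASS  → end PASS, accepted

2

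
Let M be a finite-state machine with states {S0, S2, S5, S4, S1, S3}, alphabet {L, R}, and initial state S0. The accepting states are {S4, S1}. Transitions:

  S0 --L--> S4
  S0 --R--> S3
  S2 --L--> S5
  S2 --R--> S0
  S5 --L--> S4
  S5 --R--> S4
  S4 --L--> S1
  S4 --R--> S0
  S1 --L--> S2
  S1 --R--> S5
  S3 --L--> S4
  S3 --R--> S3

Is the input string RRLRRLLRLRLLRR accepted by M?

Yes

S0 → S3 → S3 → S4 → S0 → S3 → S4 → S1 → S5 → S4 → S0 → S4 → S1 → S5 → S4
End state S4 is accepting.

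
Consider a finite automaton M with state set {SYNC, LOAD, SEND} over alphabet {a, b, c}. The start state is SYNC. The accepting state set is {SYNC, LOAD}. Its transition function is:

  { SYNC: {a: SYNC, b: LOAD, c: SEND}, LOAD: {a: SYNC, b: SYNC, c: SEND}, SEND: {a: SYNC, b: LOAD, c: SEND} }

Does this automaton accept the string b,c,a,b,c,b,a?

start at SYNC
read 'b': SYNC → LOAD
read 'c': LOAD → SEND
read 'a': SEND → SYNC
read 'b': SYNC → LOAD
read 'c': LOAD → SEND
read 'b': SEND → LOAD
read 'a': LOAD → SYNC
End state SYNC is accepting.

Yes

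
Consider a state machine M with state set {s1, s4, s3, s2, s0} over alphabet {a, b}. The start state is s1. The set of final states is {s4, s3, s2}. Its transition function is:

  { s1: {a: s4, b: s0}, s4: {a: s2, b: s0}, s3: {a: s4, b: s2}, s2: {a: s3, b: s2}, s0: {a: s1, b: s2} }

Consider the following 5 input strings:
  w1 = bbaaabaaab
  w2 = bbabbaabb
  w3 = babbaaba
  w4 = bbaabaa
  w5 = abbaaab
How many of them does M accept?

4

w1: Trace: s1 -b-> s0 -b-> s2 -a-> s3 -a-> s4 -a-> s2 -b-> s2 -a-> s3 -a-> s4 -a-> s2 -b-> s2  → end s2, accepted
w2: Trace: s1 -b-> s0 -b-> s2 -a-> s3 -b-> s2 -b-> s2 -a-> s3 -a-> s4 -b-> s0 -b-> s2  → end s2, accepted
w3: Trace: s1 -b-> s0 -a-> s1 -b-> s0 -b-> s2 -a-> s3 -a-> s4 -b-> s0 -a-> s1  → end s1, rejected
w4: Trace: s1 -b-> s0 -b-> s2 -a-> s3 -a-> s4 -b-> s0 -a-> s1 -a-> s4  → end s4, accepted
w5: Trace: s1 -a-> s4 -b-> s0 -b-> s2 -a-> s3 -a-> s4 -a-> s2 -b-> s2  → end s2, accepted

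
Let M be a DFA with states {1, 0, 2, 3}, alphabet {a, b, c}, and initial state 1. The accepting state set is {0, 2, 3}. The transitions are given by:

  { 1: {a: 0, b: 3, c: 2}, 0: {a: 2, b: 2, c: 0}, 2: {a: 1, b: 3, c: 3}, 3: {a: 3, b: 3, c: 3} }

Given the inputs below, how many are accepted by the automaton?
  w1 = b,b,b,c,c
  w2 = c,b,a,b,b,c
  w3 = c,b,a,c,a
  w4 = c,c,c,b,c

4

w1: 1 → 3 → 3 → 3 → 3 → 3  → end 3, accepted
w2: 1 → 2 → 3 → 3 → 3 → 3 → 3  → end 3, accepted
w3: 1 → 2 → 3 → 3 → 3 → 3  → end 3, accepted
w4: 1 → 2 → 3 → 3 → 3 → 3  → end 3, accepted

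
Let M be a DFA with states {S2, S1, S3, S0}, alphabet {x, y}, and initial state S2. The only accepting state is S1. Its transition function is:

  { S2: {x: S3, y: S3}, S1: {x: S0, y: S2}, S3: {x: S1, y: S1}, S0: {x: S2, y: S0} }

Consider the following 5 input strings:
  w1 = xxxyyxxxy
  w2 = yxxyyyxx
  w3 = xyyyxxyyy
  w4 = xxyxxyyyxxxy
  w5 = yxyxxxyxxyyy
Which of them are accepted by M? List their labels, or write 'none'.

w4

w1: Trace: S2 -x-> S3 -x-> S1 -x-> S0 -y-> S0 -y-> S0 -x-> S2 -x-> S3 -x-> S1 -y-> S2  → end S2, rejected
w2: Trace: S2 -y-> S3 -x-> S1 -x-> S0 -y-> S0 -y-> S0 -y-> S0 -x-> S2 -x-> S3  → end S3, rejected
w3: Trace: S2 -x-> S3 -y-> S1 -y-> S2 -y-> S3 -x-> S1 -x-> S0 -y-> S0 -y-> S0 -y-> S0  → end S0, rejected
w4: Trace: S2 -x-> S3 -x-> S1 -y-> S2 -x-> S3 -x-> S1 -y-> S2 -y-> S3 -y-> S1 -x-> S0 -x-> S2 -x-> S3 -y-> S1  → end S1, accepted
w5: Trace: S2 -y-> S3 -x-> S1 -y-> S2 -x-> S3 -x-> S1 -x-> S0 -y-> S0 -x-> S2 -x-> S3 -y-> S1 -y-> S2 -y-> S3  → end S3, rejected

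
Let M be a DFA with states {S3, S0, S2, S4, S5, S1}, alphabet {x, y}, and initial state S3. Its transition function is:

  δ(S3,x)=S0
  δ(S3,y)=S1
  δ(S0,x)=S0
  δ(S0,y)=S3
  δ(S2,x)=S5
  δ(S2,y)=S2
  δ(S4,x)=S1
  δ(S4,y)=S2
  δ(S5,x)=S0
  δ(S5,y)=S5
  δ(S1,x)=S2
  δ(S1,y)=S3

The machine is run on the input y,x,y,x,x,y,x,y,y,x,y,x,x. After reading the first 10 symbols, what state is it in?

S2

S3 → S1 → S2 → S2 → S5 → S0 → S3 → S0 → S3 → S1 → S2
After 10 symbols: S2.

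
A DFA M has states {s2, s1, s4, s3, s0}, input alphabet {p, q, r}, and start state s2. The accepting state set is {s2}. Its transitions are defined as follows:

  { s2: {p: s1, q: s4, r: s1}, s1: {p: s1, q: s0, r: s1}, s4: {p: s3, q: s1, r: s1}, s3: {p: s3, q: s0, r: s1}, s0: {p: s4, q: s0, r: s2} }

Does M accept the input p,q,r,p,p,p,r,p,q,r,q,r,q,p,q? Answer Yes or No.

No

Trace: s2 -p-> s1 -q-> s0 -r-> s2 -p-> s1 -p-> s1 -p-> s1 -r-> s1 -p-> s1 -q-> s0 -r-> s2 -q-> s4 -r-> s1 -q-> s0 -p-> s4 -q-> s1
End state s1 is not accepting.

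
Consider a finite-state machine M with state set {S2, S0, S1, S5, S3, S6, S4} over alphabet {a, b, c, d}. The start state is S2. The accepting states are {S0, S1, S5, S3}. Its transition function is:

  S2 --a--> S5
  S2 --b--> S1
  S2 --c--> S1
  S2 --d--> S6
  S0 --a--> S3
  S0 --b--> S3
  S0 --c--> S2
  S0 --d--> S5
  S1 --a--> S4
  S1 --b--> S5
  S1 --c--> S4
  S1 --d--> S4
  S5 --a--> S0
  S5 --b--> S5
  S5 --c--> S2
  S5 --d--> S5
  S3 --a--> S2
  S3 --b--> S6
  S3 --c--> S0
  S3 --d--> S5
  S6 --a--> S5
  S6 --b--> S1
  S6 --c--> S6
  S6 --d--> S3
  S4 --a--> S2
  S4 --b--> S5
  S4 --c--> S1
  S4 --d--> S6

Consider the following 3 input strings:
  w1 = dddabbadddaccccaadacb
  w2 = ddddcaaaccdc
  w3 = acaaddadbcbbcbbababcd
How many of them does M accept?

1

w1:
  start at S2
  read 'd': S2 → S6
  read 'd': S6 → S3
  read 'd': S3 → S5
  read 'a': S5 → S0
  read 'b': S0 → S3
  read 'b': S3 → S6
  read 'a': S6 → S5
  read 'd': S5 → S5
  read 'd': S5 → S5
  read 'd': S5 → S5
  read 'a': S5 → S0
  read 'c': S0 → S2
  read 'c': S2 → S1
  read 'c': S1 → S4
  read 'c': S4 → S1
  read 'a': S1 → S4
  read 'a': S4 → S2
  read 'd': S2 → S6
  read 'a': S6 → S5
  read 'c': S5 → S2
  read 'b': S2 → S1
  end S1, accepted
w2:
  start at S2
  read 'd': S2 → S6
  read 'd': S6 → S3
  read 'd': S3 → S5
  read 'd': S5 → S5
  read 'c': S5 → S2
  read 'a': S2 → S5
  read 'a': S5 → S0
  read 'a': S0 → S3
  read 'c': S3 → S0
  read 'c': S0 → S2
  read 'd': S2 → S6
  read 'c': S6 → S6
  end S6, rejected
w3:
  start at S2
  read 'a': S2 → S5
  read 'c': S5 → S2
  read 'a': S2 → S5
  read 'a': S5 → S0
  read 'd': S0 → S5
  read 'd': S5 → S5
  read 'a': S5 → S0
  read 'd': S0 → S5
  read 'b': S5 → S5
  read 'c': S5 → S2
  read 'b': S2 → S1
  read 'b': S1 → S5
  read 'c': S5 → S2
  read 'b': S2 → S1
  read 'b': S1 → S5
  read 'a': S5 → S0
  read 'b': S0 → S3
  read 'a': S3 → S2
  read 'b': S2 → S1
  read 'c': S1 → S4
  read 'd': S4 → S6
  end S6, rejected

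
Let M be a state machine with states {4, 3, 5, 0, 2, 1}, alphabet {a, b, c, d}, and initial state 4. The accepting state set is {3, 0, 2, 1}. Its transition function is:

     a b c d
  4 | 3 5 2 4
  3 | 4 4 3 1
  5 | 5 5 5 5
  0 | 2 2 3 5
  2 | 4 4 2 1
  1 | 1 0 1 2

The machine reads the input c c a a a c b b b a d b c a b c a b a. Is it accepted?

Trace: 4 -c-> 2 -c-> 2 -a-> 4 -a-> 3 -a-> 4 -c-> 2 -b-> 4 -b-> 5 -b-> 5 -a-> 5 -d-> 5 -b-> 5 -c-> 5 -a-> 5 -b-> 5 -c-> 5 -a-> 5 -b-> 5 -a-> 5
End state 5 is not accepting.

No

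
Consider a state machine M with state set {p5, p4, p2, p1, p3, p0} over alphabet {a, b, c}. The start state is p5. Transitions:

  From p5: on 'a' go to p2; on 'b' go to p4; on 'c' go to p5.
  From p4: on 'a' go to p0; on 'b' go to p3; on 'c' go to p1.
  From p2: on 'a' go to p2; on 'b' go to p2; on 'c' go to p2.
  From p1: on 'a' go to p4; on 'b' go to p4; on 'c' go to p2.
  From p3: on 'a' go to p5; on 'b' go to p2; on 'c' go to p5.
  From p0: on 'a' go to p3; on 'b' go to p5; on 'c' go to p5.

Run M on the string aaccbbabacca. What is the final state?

Trace: p5 -a-> p2 -a-> p2 -c-> p2 -c-> p2 -b-> p2 -b-> p2 -a-> p2 -b-> p2 -a-> p2 -c-> p2 -c-> p2 -a-> p2

p2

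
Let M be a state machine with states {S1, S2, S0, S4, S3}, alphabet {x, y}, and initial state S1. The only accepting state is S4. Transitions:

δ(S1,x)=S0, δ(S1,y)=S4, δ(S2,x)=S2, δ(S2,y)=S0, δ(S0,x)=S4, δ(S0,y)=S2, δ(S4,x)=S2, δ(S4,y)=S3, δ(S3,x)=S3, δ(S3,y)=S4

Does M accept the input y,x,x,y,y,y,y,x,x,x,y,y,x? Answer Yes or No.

start at S1
read 'y': S1 → S4
read 'x': S4 → S2
read 'x': S2 → S2
read 'y': S2 → S0
read 'y': S0 → S2
read 'y': S2 → S0
read 'y': S0 → S2
read 'x': S2 → S2
read 'x': S2 → S2
read 'x': S2 → S2
read 'y': S2 → S0
read 'y': S0 → S2
read 'x': S2 → S2
End state S2 is not accepting.

No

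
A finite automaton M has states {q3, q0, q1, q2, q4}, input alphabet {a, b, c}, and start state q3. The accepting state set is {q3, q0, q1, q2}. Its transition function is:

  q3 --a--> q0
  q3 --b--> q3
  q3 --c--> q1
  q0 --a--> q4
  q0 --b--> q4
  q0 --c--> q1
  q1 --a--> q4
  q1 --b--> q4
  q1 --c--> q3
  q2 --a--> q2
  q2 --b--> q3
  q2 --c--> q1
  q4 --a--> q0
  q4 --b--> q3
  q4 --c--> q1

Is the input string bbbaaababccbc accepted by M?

Trace: q3 -b-> q3 -b-> q3 -b-> q3 -a-> q0 -a-> q4 -a-> q0 -b-> q4 -a-> q0 -b-> q4 -c-> q1 -c-> q3 -b-> q3 -c-> q1
End state q1 is accepting.

Yes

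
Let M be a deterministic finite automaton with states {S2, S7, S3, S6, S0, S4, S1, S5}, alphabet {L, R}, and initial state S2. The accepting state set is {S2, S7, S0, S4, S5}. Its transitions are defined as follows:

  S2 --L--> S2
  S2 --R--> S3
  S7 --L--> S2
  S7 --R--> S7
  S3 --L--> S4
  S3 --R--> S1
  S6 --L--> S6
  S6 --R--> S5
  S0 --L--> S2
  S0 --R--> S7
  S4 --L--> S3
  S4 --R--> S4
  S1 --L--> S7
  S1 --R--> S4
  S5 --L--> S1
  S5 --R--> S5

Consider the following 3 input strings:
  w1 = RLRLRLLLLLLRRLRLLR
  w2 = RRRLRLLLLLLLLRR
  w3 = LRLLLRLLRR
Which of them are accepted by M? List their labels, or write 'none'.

w1: S2 → S3 → S4 → S4 → S3 → S1 → S7 → S2 → S2 → S2 → S2 → S2 → S3 → S1 → S7 → S7 → S2 → S2 → S3  → end S3, rejected
w2: S2 → S3 → S1 → S4 → S3 → S1 → S7 → S2 → S2 → S2 → S2 → S2 → S2 → S2 → S3 → S1  → end S1, rejected
w3: S2 → S2 → S3 → S4 → S3 → S4 → S4 → S3 → S4 → S4 → S4  → end S4, accepted

w3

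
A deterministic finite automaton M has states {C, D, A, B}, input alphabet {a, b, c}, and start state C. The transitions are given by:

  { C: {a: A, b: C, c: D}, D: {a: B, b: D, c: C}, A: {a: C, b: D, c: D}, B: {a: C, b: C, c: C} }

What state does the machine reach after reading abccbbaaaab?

Trace: C -a-> A -b-> D -c-> C -c-> D -b-> D -b-> D -a-> B -a-> C -a-> A -a-> C -b-> C

C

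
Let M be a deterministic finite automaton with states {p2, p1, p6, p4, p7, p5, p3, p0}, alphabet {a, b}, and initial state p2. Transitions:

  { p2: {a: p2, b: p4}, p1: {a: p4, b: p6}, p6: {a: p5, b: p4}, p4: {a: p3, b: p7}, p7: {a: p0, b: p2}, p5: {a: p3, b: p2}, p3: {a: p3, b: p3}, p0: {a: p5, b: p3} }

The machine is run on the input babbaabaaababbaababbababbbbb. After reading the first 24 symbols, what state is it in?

p3

p2 → p4 → p3 → p3 → p3 → p3 → p3 → p3 → p3 → p3 → p3 → p3 → p3 → p3 → p3 → p3 → p3 → p3 → p3 → p3 → p3 → p3 → p3 → p3 → p3
After 24 symbols: p3.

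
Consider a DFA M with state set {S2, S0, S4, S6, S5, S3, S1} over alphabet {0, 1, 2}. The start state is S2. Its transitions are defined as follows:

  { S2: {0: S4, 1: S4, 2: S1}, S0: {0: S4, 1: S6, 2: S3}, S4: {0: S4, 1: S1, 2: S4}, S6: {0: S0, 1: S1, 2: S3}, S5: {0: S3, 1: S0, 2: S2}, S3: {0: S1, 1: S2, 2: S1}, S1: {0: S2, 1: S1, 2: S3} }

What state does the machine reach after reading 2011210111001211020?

S4

Trace: S2 -2-> S1 -0-> S2 -1-> S4 -1-> S1 -2-> S3 -1-> S2 -0-> S4 -1-> S1 -1-> S1 -1-> S1 -0-> S2 -0-> S4 -1-> S1 -2-> S3 -1-> S2 -1-> S4 -0-> S4 -2-> S4 -0-> S4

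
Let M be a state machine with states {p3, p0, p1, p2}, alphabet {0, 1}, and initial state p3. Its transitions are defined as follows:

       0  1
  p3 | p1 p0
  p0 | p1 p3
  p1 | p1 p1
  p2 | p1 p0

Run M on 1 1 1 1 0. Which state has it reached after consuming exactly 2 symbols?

p3

start at p3
read '1': p3 → p0
read '1': p0 → p3
After 2 symbols: p3.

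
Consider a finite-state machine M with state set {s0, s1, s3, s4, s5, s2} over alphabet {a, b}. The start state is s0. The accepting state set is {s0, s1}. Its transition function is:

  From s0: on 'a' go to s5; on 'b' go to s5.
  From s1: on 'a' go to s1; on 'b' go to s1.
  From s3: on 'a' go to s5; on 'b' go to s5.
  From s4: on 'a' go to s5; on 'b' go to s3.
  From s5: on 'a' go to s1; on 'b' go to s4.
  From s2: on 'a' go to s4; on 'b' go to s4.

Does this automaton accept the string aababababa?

Trace: s0 -a-> s5 -a-> s1 -b-> s1 -a-> s1 -b-> s1 -a-> s1 -b-> s1 -a-> s1 -b-> s1 -a-> s1
End state s1 is accepting.

Yes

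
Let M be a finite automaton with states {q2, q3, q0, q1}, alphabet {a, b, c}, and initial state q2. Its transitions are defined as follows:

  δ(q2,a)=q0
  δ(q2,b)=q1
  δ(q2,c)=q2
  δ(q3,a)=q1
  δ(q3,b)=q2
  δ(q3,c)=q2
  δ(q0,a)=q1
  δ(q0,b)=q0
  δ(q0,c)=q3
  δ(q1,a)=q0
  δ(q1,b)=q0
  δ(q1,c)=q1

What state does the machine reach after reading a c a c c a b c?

q2 → q0 → q3 → q1 → q1 → q1 → q0 → q0 → q3

q3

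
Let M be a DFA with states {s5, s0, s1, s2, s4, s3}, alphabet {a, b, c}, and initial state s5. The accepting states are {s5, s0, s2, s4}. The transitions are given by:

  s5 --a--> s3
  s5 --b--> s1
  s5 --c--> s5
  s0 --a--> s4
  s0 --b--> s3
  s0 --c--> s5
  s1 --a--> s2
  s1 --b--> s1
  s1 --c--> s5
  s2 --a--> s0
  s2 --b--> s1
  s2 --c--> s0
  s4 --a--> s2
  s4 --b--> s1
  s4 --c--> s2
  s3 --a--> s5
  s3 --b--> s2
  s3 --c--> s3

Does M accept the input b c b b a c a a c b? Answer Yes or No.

No

Trace: s5 -b-> s1 -c-> s5 -b-> s1 -b-> s1 -a-> s2 -c-> s0 -a-> s4 -a-> s2 -c-> s0 -b-> s3
End state s3 is not accepting.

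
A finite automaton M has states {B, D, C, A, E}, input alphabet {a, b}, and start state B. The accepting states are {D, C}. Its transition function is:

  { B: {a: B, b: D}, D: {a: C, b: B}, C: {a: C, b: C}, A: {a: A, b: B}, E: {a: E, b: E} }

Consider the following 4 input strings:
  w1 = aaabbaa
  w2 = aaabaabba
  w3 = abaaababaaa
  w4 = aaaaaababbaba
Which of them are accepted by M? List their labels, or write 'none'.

w1: B → B → B → B → D → B → B → B  → end B, rejected
w2: B → B → B → B → D → C → C → C → C → C  → end C, accepted
w3: B → B → D → C → C → C → C → C → C → C → C → C  → end C, accepted
w4: B → B → B → B → B → B → B → D → C → C → C → C → C → C  → end C, accepted

w2, w3, w4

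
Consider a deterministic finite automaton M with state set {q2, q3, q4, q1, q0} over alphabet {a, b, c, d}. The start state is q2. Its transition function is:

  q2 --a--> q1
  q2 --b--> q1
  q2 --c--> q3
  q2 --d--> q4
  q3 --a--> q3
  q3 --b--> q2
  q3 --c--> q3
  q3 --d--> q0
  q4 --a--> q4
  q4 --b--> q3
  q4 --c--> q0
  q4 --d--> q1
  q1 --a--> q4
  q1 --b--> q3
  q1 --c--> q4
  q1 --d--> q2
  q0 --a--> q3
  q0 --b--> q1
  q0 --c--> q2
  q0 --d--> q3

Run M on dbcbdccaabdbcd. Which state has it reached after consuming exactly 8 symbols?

start at q2
read 'd': q2 → q4
read 'b': q4 → q3
read 'c': q3 → q3
read 'b': q3 → q2
read 'd': q2 → q4
read 'c': q4 → q0
read 'c': q0 → q2
read 'a': q2 → q1
After 8 symbols: q1.

q1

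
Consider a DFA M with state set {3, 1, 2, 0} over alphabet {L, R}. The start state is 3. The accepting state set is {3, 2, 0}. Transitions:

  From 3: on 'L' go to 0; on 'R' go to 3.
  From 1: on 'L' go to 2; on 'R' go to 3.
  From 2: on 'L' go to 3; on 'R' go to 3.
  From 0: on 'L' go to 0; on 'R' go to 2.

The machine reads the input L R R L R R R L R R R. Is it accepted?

Yes

3 → 0 → 2 → 3 → 0 → 2 → 3 → 3 → 0 → 2 → 3 → 3
End state 3 is accepting.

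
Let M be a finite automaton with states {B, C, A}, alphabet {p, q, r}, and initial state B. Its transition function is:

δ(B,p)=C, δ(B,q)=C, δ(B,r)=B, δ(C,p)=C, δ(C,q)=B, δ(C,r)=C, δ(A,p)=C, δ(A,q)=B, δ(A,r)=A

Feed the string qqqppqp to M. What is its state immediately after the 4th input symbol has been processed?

Trace: B -q-> C -q-> B -q-> C -p-> C
After 4 symbols: C.

C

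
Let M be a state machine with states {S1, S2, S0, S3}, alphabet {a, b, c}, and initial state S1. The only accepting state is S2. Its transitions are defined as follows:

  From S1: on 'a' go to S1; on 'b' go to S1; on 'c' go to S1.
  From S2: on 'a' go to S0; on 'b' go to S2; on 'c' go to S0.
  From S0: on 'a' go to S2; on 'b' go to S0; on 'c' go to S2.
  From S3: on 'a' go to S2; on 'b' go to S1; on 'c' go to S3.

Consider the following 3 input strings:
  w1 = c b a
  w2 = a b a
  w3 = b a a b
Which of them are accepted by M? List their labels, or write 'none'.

w1: S1 → S1 → S1 → S1  → end S1, rejected
w2: S1 → S1 → S1 → S1  → end S1, rejected
w3: S1 → S1 → S1 → S1 → S1  → end S1, rejected

none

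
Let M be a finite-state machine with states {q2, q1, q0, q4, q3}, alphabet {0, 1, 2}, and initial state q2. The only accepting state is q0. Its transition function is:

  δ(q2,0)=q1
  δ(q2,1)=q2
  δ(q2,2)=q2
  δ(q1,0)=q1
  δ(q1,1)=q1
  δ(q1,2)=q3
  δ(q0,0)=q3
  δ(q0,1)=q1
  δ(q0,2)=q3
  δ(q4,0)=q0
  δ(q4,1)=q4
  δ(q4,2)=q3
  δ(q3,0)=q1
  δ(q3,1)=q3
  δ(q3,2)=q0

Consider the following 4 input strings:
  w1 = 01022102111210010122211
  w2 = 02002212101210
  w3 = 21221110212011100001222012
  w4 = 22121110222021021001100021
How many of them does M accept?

0

w1: Trace: q2 -0-> q1 -1-> q1 -0-> q1 -2-> q3 -2-> q0 -1-> q1 -0-> q1 -2-> q3 -1-> q3 -1-> q3 -1-> q3 -2-> q0 -1-> q1 -0-> q1 -0-> q1 -1-> q1 -0-> q1 -1-> q1 -2-> q3 -2-> q0 -2-> q3 -1-> q3 -1-> q3  → end q3, rejected
w2: Trace: q2 -0-> q1 -2-> q3 -0-> q1 -0-> q1 -2-> q3 -2-> q0 -1-> q1 -2-> q3 -1-> q3 -0-> q1 -1-> q1 -2-> q3 -1-> q3 -0-> q1  → end q1, rejected
w3: Trace: q2 -2-> q2 -1-> q2 -2-> q2 -2-> q2 -1-> q2 -1-> q2 -1-> q2 -0-> q1 -2-> q3 -1-> q3 -2-> q0 -0-> q3 -1-> q3 -1-> q3 -1-> q3 -0-> q1 -0-> q1 -0-> q1 -0-> q1 -1-> q1 -2-> q3 -2-> q0 -2-> q3 -0-> q1 -1-> q1 -2-> q3  → end q3, rejected
w4: Trace: q2 -2-> q2 -2-> q2 -1-> q2 -2-> q2 -1-> q2 -1-> q2 -1-> q2 -0-> q1 -2-> q3 -2-> q0 -2-> q3 -0-> q1 -2-> q3 -1-> q3 -0-> q1 -2-> q3 -1-> q3 -0-> q1 -0-> q1 -1-> q1 -1-> q1 -0-> q1 -0-> q1 -0-> q1 -2-> q3 -1-> q3  → end q3, rejected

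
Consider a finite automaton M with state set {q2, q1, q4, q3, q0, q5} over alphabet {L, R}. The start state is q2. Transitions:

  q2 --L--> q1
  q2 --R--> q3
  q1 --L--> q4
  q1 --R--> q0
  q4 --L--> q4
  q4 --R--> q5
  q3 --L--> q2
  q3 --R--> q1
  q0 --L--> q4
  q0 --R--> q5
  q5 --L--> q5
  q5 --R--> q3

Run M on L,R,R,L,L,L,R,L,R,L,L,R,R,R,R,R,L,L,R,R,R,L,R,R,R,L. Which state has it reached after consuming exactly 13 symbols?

q2 → q1 → q0 → q5 → q5 → q5 → q5 → q3 → q2 → q3 → q2 → q1 → q0 → q5
After 13 symbols: q5.

q5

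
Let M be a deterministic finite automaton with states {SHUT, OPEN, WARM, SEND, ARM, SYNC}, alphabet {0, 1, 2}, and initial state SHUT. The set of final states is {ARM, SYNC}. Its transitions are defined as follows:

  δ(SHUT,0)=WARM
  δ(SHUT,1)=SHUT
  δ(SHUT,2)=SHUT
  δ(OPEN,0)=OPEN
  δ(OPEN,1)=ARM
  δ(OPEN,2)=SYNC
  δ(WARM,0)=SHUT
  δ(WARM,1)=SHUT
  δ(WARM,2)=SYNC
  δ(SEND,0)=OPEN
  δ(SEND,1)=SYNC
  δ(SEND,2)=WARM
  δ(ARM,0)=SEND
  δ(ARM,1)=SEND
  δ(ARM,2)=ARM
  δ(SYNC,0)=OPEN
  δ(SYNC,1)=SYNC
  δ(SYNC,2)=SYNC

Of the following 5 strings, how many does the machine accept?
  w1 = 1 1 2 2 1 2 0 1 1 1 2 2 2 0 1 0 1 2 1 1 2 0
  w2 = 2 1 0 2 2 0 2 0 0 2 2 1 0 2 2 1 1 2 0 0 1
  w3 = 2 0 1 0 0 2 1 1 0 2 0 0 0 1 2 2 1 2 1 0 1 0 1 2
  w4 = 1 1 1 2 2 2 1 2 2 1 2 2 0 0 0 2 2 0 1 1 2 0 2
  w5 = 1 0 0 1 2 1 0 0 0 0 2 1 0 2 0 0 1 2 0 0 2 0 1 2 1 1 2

2

w1:
  start at SHUT
  read '1': SHUT → SHUT
  read '1': SHUT → SHUT
  read '2': SHUT → SHUT
  read '2': SHUT → SHUT
  read '1': SHUT → SHUT
  read '2': SHUT → SHUT
  read '0': SHUT → WARM
  read '1': WARM → SHUT
  read '1': SHUT → SHUT
  read '1': SHUT → SHUT
  read '2': SHUT → SHUT
  read '2': SHUT → SHUT
  read '2': SHUT → SHUT
  read '0': SHUT → WARM
  read '1': WARM → SHUT
  read '0': SHUT → WARM
  read '1': WARM → SHUT
  read '2': SHUT → SHUT
  read '1': SHUT → SHUT
  read '1': SHUT → SHUT
  read '2': SHUT → SHUT
  read '0': SHUT → WARM
  end WARM, rejected
w2:
  start at SHUT
  read '2': SHUT → SHUT
  read '1': SHUT → SHUT
  read '0': SHUT → WARM
  read '2': WARM → SYNC
  read '2': SYNC → SYNC
  read '0': SYNC → OPEN
  read '2': OPEN → SYNC
  read '0': SYNC → OPEN
  read '0': OPEN → OPEN
  read '2': OPEN → SYNC
  read '2': SYNC → SYNC
  read '1': SYNC → SYNC
  read '0': SYNC → OPEN
  read '2': OPEN → SYNC
  read '2': SYNC → SYNC
  read '1': SYNC → SYNC
  read '1': SYNC → SYNC
  read '2': SYNC → SYNC
  read '0': SYNC → OPEN
  read '0': OPEN → OPEN
  read '1': OPEN → ARM
  end ARM, accepted
w3:
  start at SHUT
  read '2': SHUT → SHUT
  read '0': SHUT → WARM
  read '1': WARM → SHUT
  read '0': SHUT → WARM
  read '0': WARM → SHUT
  read '2': SHUT → SHUT
  read '1': SHUT → SHUT
  read '1': SHUT → SHUT
  read '0': SHUT → WARM
  read '2': WARM → SYNC
  read '0': SYNC → OPEN
  read '0': OPEN → OPEN
  read '0': OPEN → OPEN
  read '1': OPEN → ARM
  read '2': ARM → ARM
  read '2': ARM → ARM
  read '1': ARM → SEND
  read '2': SEND → WARM
  read '1': WARM → SHUT
  read '0': SHUT → WARM
  read '1': WARM → SHUT
  read '0': SHUT → WARM
  read '1': WARM → SHUT
  read '2': SHUT → SHUT
  end SHUT, rejected
w4:
  start at SHUT
  read '1': SHUT → SHUT
  read '1': SHUT → SHUT
  read '1': SHUT → SHUT
  read '2': SHUT → SHUT
  read '2': SHUT → SHUT
  read '2': SHUT → SHUT
  read '1': SHUT → SHUT
  read '2': SHUT → SHUT
  read '2': SHUT → SHUT
  read '1': SHUT → SHUT
  read '2': SHUT → SHUT
  read '2': SHUT → SHUT
  read '0': SHUT → WARM
  read '0': WARM → SHUT
  read '0': SHUT → WARM
  read '2': WARM → SYNC
  read '2': SYNC → SYNC
  read '0': SYNC → OPEN
  read '1': OPEN → ARM
  read '1': ARM → SEND
  read '2': SEND → WARM
  read '0': WARM → SHUT
  read '2': SHUT → SHUT
  end SHUT, rejected
w5:
  start at SHUT
  read '1': SHUT → SHUT
  read '0': SHUT → WARM
  read '0': WARM → SHUT
  read '1': SHUT → SHUT
  read '2': SHUT → SHUT
  read '1': SHUT → SHUT
  read '0': SHUT → WARM
  read '0': WARM → SHUT
  read '0': SHUT → WARM
  read '0': WARM → SHUT
  read '2': SHUT → SHUT
  read '1': SHUT → SHUT
  read '0': SHUT → WARM
  read '2': WARM → SYNC
  read '0': SYNC → OPEN
  read '0': OPEN → OPEN
  read '1': OPEN → ARM
  read '2': ARM → ARM
  read '0': ARM → SEND
  read '0': SEND → OPEN
  read '2': OPEN → SYNC
  read '0': SYNC → OPEN
  read '1': OPEN → ARM
  read '2': ARM → ARM
  read '1': ARM → SEND
  read '1': SEND → SYNC
  read '2': SYNC → SYNC
  end SYNC, accepted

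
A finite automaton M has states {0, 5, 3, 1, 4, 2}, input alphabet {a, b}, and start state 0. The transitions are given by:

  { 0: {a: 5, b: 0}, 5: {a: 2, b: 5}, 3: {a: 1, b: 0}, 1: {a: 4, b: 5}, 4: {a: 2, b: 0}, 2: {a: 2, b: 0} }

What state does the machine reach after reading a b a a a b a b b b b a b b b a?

Trace: 0 -a-> 5 -b-> 5 -a-> 2 -a-> 2 -a-> 2 -b-> 0 -a-> 5 -b-> 5 -b-> 5 -b-> 5 -b-> 5 -a-> 2 -b-> 0 -b-> 0 -b-> 0 -a-> 5

5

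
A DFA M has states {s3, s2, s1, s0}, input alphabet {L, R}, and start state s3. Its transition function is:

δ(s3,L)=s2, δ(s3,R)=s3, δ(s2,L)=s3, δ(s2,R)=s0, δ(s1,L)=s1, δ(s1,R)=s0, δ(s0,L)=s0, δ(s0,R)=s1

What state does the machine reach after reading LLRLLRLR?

s3 → s2 → s3 → s3 → s2 → s3 → s3 → s2 → s0

s0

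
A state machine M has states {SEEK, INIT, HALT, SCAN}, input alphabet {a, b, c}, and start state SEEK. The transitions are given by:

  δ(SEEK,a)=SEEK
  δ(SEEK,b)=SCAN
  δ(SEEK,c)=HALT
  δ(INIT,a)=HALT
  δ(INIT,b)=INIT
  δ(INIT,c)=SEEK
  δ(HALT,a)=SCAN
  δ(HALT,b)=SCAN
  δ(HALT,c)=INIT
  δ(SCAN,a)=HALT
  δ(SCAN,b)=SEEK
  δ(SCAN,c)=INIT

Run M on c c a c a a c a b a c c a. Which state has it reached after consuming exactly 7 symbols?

Trace: SEEK -c-> HALT -c-> INIT -a-> HALT -c-> INIT -a-> HALT -a-> SCAN -c-> INIT
After 7 symbols: INIT.

INIT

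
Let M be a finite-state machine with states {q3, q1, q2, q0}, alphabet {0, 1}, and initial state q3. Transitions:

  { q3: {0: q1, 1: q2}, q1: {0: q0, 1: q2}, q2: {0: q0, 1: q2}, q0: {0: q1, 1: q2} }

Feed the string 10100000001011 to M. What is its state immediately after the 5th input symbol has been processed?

Trace: q3 -1-> q2 -0-> q0 -1-> q2 -0-> q0 -0-> q1
After 5 symbols: q1.

q1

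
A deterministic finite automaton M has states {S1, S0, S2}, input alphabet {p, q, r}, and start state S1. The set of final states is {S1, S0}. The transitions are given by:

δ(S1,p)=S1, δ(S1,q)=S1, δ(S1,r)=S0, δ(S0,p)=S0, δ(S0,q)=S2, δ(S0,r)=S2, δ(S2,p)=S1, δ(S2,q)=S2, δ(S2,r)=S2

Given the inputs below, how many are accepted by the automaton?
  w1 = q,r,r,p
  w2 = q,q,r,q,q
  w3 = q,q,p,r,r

1

w1: S1 → S1 → S0 → S2 → S1  → end S1, accepted
w2: S1 → S1 → S1 → S0 → S2 → S2  → end S2, rejected
w3: S1 → S1 → S1 → S1 → S0 → S2  → end S2, rejected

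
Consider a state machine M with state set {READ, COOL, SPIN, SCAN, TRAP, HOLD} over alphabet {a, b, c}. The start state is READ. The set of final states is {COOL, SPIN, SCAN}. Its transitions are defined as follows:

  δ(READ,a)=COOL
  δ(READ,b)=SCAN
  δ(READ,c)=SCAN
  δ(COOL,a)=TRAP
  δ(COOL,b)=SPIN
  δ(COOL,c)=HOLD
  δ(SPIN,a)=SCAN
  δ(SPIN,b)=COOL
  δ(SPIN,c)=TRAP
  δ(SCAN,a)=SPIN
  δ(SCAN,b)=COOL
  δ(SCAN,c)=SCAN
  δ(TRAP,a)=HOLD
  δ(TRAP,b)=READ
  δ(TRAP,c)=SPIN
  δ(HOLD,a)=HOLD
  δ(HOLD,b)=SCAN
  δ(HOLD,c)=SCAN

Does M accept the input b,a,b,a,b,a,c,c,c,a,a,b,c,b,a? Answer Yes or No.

Yes

Trace: READ -b-> SCAN -a-> SPIN -b-> COOL -a-> TRAP -b-> READ -a-> COOL -c-> HOLD -c-> SCAN -c-> SCAN -a-> SPIN -a-> SCAN -b-> COOL -c-> HOLD -b-> SCAN -a-> SPIN
End state SPIN is accepting.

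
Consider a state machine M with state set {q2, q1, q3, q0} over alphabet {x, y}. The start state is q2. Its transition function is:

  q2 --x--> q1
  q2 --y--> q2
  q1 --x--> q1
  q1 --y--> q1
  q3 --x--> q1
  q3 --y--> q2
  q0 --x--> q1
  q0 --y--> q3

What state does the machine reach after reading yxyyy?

q1

Trace: q2 -y-> q2 -x-> q1 -y-> q1 -y-> q1 -y-> q1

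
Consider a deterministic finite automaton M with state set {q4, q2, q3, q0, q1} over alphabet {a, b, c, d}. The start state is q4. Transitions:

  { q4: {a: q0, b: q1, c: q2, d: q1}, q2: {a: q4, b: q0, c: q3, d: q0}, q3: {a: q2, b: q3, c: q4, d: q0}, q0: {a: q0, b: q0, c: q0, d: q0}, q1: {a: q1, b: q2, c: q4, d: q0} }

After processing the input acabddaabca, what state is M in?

q4 → q0 → q0 → q0 → q0 → q0 → q0 → q0 → q0 → q0 → q0 → q0

q0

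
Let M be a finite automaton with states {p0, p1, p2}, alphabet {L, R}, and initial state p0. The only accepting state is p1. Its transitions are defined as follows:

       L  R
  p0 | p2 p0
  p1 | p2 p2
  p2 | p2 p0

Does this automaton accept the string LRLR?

No

p0 → p2 → p0 → p2 → p0
End state p0 is not accepting.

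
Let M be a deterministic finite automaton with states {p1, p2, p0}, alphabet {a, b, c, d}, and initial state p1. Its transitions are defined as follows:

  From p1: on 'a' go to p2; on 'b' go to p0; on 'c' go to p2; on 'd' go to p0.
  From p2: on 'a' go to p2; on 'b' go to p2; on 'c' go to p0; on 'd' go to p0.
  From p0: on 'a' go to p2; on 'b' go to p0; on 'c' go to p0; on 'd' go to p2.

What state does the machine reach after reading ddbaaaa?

p2

p1 → p0 → p2 → p2 → p2 → p2 → p2 → p2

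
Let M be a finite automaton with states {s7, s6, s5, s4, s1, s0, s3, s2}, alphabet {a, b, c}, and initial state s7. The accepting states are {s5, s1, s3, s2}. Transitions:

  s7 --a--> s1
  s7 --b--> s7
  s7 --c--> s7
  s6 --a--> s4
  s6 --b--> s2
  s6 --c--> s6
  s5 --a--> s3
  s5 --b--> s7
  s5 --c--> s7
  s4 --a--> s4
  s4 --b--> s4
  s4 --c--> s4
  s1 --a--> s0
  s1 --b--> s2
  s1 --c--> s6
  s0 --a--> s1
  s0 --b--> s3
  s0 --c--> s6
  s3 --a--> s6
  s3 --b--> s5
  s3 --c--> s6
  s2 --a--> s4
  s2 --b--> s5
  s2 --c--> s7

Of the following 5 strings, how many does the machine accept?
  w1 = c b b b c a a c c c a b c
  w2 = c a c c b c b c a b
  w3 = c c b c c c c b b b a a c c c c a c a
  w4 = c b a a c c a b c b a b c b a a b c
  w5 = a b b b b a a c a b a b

w1: s7 → s7 → s7 → s7 → s7 → s7 → s1 → s0 → s6 → s6 → s6 → s4 → s4 → s4  → end s4, rejected
w2: s7 → s7 → s1 → s6 → s6 → s2 → s7 → s7 → s7 → s1 → s2  → end s2, accepted
w3: s7 → s7 → s7 → s7 → s7 → s7 → s7 → s7 → s7 → s7 → s7 → s1 → s0 → s6 → s6 → s6 → s6 → s4 → s4 → s4  → end s4, rejected
w4: s7 → s7 → s7 → s1 → s0 → s6 → s6 → s4 → s4 → s4 → s4 → s4 → s4 → s4 → s4 → s4 → s4 → s4 → s4  → end s4, rejected
w5: s7 → s1 → s2 → s5 → s7 → s7 → s1 → s0 → s6 → s4 → s4 → s4 → s4  → end s4, rejected

1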